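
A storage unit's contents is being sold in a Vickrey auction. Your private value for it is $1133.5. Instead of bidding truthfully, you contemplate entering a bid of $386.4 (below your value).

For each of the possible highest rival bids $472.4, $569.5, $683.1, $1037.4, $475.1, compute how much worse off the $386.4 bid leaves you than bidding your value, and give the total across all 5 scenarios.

$2430

The deviation costs you only when the competing bid falls strictly between $386.4 and $1133.5; elsewhere both bids give the same outcome.
$472.4: truthful payoff $661.1, deviation payoff $0 → loss $661.1.
$569.5: truthful payoff $564, deviation payoff $0 → loss $564.
$683.1: truthful payoff $450.4, deviation payoff $0 → loss $450.4.
$1037.4: truthful payoff $96.1, deviation payoff $0 → loss $96.1.
$475.1: truthful payoff $658.4, deviation payoff $0 → loss $658.4.
Total loss = $661.1 + $564 + $450.4 + $96.1 + $658.4 = $2430.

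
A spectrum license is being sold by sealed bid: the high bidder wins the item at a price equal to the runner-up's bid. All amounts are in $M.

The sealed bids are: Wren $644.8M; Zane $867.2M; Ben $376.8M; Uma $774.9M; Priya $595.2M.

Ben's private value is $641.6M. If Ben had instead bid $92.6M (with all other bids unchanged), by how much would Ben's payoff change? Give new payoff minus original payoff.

$0M

The highest bid among the other bidders is $867.2M; Ben's bid doesn't change that.
Original bid $376.8M: Ben is not highest (top rival bid is $867.2M); payoff $0M.
Alternative bid $92.6M: Ben is not highest (top rival bid is $867.2M); payoff $0M.
Change in payoff = $0M − ($0M) = $0M.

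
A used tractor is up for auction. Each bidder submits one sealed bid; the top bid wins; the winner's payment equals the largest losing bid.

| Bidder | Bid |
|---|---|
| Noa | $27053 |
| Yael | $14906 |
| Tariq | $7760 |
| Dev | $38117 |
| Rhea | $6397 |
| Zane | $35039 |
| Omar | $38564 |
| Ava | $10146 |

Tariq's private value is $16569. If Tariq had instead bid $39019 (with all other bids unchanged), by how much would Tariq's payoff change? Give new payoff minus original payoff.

−$21995

The highest bid among the other bidders is $38564; Tariq's bid doesn't change that.
Original bid $7760: Tariq is not highest (top rival bid is $38564); payoff $0.
Alternative bid $39019: Tariq is highest, pays the top rival bid $38564; payoff $16569 − $38564 = −$21995.
Change in payoff = −$21995 − ($0) = −$21995.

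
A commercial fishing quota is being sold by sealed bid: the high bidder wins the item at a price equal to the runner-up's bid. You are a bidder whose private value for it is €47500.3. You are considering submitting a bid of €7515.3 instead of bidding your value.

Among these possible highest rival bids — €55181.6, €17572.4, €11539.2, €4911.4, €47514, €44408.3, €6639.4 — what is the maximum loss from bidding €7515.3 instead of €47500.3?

€55181.6: same outcome either way → loss €0.
€17572.4: truthful gives €29927.9, deviation gives €0 → loss €29927.9.
€11539.2: truthful gives €35961.1, deviation gives €0 → loss €35961.1.
€4911.4: same outcome either way → loss €0.
€47514: same outcome either way → loss €0.
€44408.3: truthful gives €3092, deviation gives €0 → loss €3092.
€6639.4: same outcome either way → loss €0.
Maximum loss: €35961.1.

€35961.1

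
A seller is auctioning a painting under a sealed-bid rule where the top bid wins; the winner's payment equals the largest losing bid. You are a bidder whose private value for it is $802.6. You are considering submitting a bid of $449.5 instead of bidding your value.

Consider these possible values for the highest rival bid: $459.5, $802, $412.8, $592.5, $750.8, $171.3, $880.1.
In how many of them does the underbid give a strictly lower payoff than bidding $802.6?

4

The deviation hurts exactly when the highest competing bid lies strictly between $449.5 and $802.6 — underbidding then forfeits a profitable win.
$459.5: inside the interval → strictly worse (loss $343.1).
$802: inside the interval → strictly worse (loss $0.6).
$412.8: below both → same outcome either way.
$592.5: inside the interval → strictly worse (loss $210.1).
$750.8: inside the interval → strictly worse (loss $51.8).
$171.3: below both → same outcome either way.
$880.1: above both → same outcome either way.
Count: 4.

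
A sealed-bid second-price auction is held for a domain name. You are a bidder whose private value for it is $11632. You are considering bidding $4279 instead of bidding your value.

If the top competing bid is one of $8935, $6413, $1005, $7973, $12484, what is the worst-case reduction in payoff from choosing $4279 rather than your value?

$8935: truthful gives $2697, deviation gives $0 → loss $2697.
$6413: truthful gives $5219, deviation gives $0 → loss $5219.
$1005: same outcome either way → loss $0.
$7973: truthful gives $3659, deviation gives $0 → loss $3659.
$12484: same outcome either way → loss $0.
Maximum loss: $5219.

$5219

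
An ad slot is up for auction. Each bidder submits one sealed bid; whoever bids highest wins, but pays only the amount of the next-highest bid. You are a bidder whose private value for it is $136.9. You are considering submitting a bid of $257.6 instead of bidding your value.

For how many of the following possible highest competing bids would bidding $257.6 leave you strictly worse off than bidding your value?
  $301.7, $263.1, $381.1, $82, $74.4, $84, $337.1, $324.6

0

The deviation hurts exactly when the highest competing bid lies strictly between $136.9 and $257.6 — overbidding then wins at a price above your value.
$301.7: above both → same outcome either way.
$263.1: above both → same outcome either way.
$381.1: above both → same outcome either way.
$82: below both → same outcome either way.
$74.4: below both → same outcome either way.
$84: below both → same outcome either way.
$337.1: above both → same outcome either way.
$324.6: above both → same outcome either way.
Count: 0.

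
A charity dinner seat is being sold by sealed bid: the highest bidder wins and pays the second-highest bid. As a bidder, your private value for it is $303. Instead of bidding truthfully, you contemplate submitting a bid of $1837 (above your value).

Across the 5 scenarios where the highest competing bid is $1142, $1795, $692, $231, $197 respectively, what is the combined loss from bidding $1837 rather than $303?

The deviation costs you only when the competing bid falls strictly between $303 and $1837; elsewhere both bids give the same outcome.
$1142: truthful payoff $0, deviation payoff −$839 → loss $839.
$1795: truthful payoff $0, deviation payoff −$1492 → loss $1492.
$692: truthful payoff $0, deviation payoff −$389 → loss $389.
$231: outcomes coincide → loss $0.
$197: outcomes coincide → loss $0.
Total loss = $839 + $1492 + $389 = $2720.

$2720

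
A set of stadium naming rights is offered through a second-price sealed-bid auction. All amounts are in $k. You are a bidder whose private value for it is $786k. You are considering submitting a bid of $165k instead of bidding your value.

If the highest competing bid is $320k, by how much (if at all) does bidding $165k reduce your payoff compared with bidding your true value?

$466k

Bidding your value $786k: you win (since $786k > $320k) and pay $320k. Payoff $466k.
Bidding $165k: you lose. Payoff $0k.
The competing bid $320k lies between your shaded bid and your value, so underbidding forfeits an item you could have won at a profitable price.
Loss from deviating = $466k − ($0k) = $466k.
In a second-price auction your bid sets only whether you win, not what you pay, so bidding your true value is weakly dominant.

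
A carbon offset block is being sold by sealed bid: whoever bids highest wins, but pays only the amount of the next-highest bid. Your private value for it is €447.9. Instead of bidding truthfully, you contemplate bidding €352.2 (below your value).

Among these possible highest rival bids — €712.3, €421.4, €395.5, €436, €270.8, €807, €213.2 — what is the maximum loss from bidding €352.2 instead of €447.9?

€52.4

€712.3: same outcome either way → loss €0.
€421.4: truthful gives €26.5, deviation gives €0 → loss €26.5.
€395.5: truthful gives €52.4, deviation gives €0 → loss €52.4.
€436: truthful gives €11.9, deviation gives €0 → loss €11.9.
€270.8: same outcome either way → loss €0.
€807: same outcome either way → loss €0.
€213.2: same outcome either way → loss €0.
Maximum loss: €52.4.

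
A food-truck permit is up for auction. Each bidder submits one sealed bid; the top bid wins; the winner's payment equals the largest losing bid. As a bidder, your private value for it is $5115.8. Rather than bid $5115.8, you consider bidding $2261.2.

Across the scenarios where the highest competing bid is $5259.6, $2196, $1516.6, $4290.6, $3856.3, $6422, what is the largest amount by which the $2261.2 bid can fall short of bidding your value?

$1259.5

$5259.6: same outcome either way → loss $0.
$2196: same outcome either way → loss $0.
$1516.6: same outcome either way → loss $0.
$4290.6: truthful gives $825.2, deviation gives $0 → loss $825.2.
$3856.3: truthful gives $1259.5, deviation gives $0 → loss $1259.5.
$6422: same outcome either way → loss $0.
Maximum loss: $1259.5.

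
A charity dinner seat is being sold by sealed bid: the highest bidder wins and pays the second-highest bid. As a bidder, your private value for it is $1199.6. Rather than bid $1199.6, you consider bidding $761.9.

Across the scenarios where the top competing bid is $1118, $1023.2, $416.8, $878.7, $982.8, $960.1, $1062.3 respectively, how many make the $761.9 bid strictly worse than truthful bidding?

6

The deviation hurts exactly when the highest competing bid lies strictly between $761.9 and $1199.6 — underbidding then forfeits a profitable win.
$1118: inside the interval → strictly worse (loss $81.6).
$1023.2: inside the interval → strictly worse (loss $176.4).
$416.8: below both → same outcome either way.
$878.7: inside the interval → strictly worse (loss $320.9).
$982.8: inside the interval → strictly worse (loss $216.8).
$960.1: inside the interval → strictly worse (loss $239.5).
$1062.3: inside the interval → strictly worse (loss $137.3).
Count: 6.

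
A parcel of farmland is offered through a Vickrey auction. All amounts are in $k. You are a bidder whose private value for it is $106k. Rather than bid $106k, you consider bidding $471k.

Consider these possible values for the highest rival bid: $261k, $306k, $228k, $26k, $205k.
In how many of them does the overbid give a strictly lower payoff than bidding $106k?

4

The deviation hurts exactly when the highest competing bid lies strictly between $106k and $471k — overbidding then wins at a price above your value.
$261k: inside the interval → strictly worse (loss $155k).
$306k: inside the interval → strictly worse (loss $200k).
$228k: inside the interval → strictly worse (loss $122k).
$26k: below both → same outcome either way.
$205k: inside the interval → strictly worse (loss $99k).
Count: 4.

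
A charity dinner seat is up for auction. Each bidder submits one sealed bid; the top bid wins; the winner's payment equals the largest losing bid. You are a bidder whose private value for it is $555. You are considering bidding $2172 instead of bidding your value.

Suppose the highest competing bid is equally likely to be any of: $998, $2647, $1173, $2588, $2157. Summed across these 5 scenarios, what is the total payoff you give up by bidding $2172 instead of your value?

$2663

The deviation costs you only when the competing bid falls strictly between $555 and $2172; elsewhere both bids give the same outcome.
$998: truthful payoff $0, deviation payoff −$443 → loss $443.
$2647: outcomes coincide → loss $0.
$1173: truthful payoff $0, deviation payoff −$618 → loss $618.
$2588: outcomes coincide → loss $0.
$2157: truthful payoff $0, deviation payoff −$1602 → loss $1602.
Total loss = $443 + $618 + $1602 = $2663.
Because the price is fixed by the runner-up's bid, deviating from your value can only change a good outcome into a bad one — never the reverse.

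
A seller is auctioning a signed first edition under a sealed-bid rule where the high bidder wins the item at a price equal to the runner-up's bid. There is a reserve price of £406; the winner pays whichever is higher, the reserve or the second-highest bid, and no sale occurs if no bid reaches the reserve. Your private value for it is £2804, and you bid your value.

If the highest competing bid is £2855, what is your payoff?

£0

Your bid £2804 is below the highest competing bid £2855, so you lose. Payoff £0.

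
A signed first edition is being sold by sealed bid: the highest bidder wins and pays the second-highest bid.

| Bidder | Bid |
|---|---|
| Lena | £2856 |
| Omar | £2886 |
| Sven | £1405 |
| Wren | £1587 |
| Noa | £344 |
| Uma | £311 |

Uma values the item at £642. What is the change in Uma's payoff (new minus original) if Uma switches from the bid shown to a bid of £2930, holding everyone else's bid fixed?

The highest bid among the other bidders is £2886; Uma's bid doesn't change that.
Original bid £311: Uma is not highest (top rival bid is £2886); payoff £0.
Alternative bid £2930: Uma is highest, pays the top rival bid £2886; payoff £642 − £2886 = −£2244.
Change in payoff = −£2244 − (£0) = −£2244.

−£2244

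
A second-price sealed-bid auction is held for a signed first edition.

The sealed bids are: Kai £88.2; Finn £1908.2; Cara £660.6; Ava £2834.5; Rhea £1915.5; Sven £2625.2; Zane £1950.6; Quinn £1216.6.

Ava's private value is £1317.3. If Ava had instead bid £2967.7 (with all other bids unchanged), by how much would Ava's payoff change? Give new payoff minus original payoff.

£0

The highest bid among the other bidders is £2625.2; Ava's bid doesn't change that.
Original bid £2834.5: Ava is highest, pays the top rival bid £2625.2; payoff £1317.3 − £2625.2 = −£1307.9.
Alternative bid £2967.7: Ava is highest, pays the top rival bid £2625.2; payoff £1317.3 − £2625.2 = −£1307.9.
Change in payoff = −£1307.9 − (−£1307.9) = £0.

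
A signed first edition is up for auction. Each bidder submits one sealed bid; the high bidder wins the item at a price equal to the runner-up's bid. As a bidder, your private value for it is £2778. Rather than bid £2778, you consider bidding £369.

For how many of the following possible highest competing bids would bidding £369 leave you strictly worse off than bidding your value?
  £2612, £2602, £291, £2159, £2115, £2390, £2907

The deviation hurts exactly when the highest competing bid lies strictly between £369 and £2778 — underbidding then forfeits a profitable win.
£2612: inside the interval → strictly worse (loss £166).
£2602: inside the interval → strictly worse (loss £176).
£291: below both → same outcome either way.
£2159: inside the interval → strictly worse (loss £619).
£2115: inside the interval → strictly worse (loss £663).
£2390: inside the interval → strictly worse (loss £388).
£2907: above both → same outcome either way.
Count: 5.

5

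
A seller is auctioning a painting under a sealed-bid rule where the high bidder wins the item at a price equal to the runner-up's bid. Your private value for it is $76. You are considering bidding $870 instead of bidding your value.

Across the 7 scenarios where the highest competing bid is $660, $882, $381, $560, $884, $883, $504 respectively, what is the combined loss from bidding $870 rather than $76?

The deviation costs you only when the competing bid falls strictly between $76 and $870; elsewhere both bids give the same outcome.
$660: truthful payoff $0, deviation payoff −$584 → loss $584.
$882: outcomes coincide → loss $0.
$381: truthful payoff $0, deviation payoff −$305 → loss $305.
$560: truthful payoff $0, deviation payoff −$484 → loss $484.
$884: outcomes coincide → loss $0.
$883: outcomes coincide → loss $0.
$504: truthful payoff $0, deviation payoff −$428 → loss $428.
Total loss = $584 + $305 + $484 + $428 = $1801.

$1801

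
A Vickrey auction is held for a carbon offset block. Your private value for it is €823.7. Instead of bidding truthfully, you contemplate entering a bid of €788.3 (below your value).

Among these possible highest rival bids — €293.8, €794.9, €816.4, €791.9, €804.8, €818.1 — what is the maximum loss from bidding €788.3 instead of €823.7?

€293.8: same outcome either way → loss €0.
€794.9: truthful gives €28.8, deviation gives €0 → loss €28.8.
€816.4: truthful gives €7.3, deviation gives €0 → loss €7.3.
€791.9: truthful gives €31.8, deviation gives €0 → loss €31.8.
€804.8: truthful gives €18.9, deviation gives €0 → loss €18.9.
€818.1: truthful gives €5.6, deviation gives €0 → loss €5.6.
Maximum loss: €31.8.

€31.8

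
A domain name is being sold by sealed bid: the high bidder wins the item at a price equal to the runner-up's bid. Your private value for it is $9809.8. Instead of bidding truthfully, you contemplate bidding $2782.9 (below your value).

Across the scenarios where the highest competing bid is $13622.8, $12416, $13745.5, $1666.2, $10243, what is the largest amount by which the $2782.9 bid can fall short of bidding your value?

$0

$13622.8: same outcome either way → loss $0.
$12416: same outcome either way → loss $0.
$13745.5: same outcome either way → loss $0.
$1666.2: same outcome either way → loss $0.
$10243: same outcome either way → loss $0.
Maximum loss: $0.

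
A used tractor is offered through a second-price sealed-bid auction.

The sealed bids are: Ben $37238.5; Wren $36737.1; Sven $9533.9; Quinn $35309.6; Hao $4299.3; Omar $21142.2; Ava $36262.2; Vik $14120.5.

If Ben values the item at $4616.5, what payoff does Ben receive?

−$32120.6

Highest bid: Ben at $37238.5, so Ben wins.
Second-highest bid: Wren at $36737.1 — that is the price the winner pays.
Ben's payoff = value − price = $4616.5 − $36737.1 = −$32120.6.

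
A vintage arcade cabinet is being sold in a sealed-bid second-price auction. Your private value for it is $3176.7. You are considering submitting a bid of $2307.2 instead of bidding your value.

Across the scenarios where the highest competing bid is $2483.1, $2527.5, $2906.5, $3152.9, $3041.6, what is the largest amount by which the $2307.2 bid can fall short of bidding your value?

$2483.1: truthful gives $693.6, deviation gives $0 → loss $693.6.
$2527.5: truthful gives $649.2, deviation gives $0 → loss $649.2.
$2906.5: truthful gives $270.2, deviation gives $0 → loss $270.2.
$3152.9: truthful gives $23.8, deviation gives $0 → loss $23.8.
$3041.6: truthful gives $135.1, deviation gives $0 → loss $135.1.
Maximum loss: $693.6.

$693.6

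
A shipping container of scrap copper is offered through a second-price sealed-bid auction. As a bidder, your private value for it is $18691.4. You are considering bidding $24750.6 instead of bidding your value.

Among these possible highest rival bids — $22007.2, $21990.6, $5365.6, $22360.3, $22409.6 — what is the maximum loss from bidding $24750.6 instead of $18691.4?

$22007.2: truthful gives $0, deviation gives −$3315.8 → loss $3315.8.
$21990.6: truthful gives $0, deviation gives −$3299.2 → loss $3299.2.
$5365.6: same outcome either way → loss $0.
$22360.3: truthful gives $0, deviation gives −$3668.9 → loss $3668.9.
$22409.6: truthful gives $0, deviation gives −$3718.2 → loss $3718.2.
Maximum loss: $3718.2.

$3718.2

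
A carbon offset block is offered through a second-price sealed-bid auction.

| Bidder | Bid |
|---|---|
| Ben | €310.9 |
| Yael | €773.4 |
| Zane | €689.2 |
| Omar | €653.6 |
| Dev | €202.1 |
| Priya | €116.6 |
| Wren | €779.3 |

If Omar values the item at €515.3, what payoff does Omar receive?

€0

Highest bid: Wren at €779.3, so Wren wins.
Second-highest bid: Yael at €773.4 — that is the price the winner pays.
Omar did not win, so Omar pays nothing and receives nothing: payoff €0.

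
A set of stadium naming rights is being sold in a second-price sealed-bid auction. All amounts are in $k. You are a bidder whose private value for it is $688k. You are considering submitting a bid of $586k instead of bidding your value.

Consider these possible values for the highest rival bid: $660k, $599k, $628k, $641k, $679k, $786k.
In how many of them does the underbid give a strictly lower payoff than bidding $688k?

The deviation hurts exactly when the highest competing bid lies strictly between $586k and $688k — underbidding then forfeits a profitable win.
$660k: inside the interval → strictly worse (loss $28k).
$599k: inside the interval → strictly worse (loss $89k).
$628k: inside the interval → strictly worse (loss $60k).
$641k: inside the interval → strictly worse (loss $47k).
$679k: inside the interval → strictly worse (loss $9k).
$786k: above both → same outcome either way.
Count: 5.

5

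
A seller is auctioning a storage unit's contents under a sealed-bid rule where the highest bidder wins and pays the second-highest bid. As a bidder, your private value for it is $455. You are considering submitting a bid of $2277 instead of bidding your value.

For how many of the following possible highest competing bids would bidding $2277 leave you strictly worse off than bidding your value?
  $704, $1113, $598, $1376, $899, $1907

6

The deviation hurts exactly when the highest competing bid lies strictly between $455 and $2277 — overbidding then wins at a price above your value.
$704: inside the interval → strictly worse (loss $249).
$1113: inside the interval → strictly worse (loss $658).
$598: inside the interval → strictly worse (loss $143).
$1376: inside the interval → strictly worse (loss $921).
$899: inside the interval → strictly worse (loss $444).
$1907: inside the interval → strictly worse (loss $1452).
Count: 6.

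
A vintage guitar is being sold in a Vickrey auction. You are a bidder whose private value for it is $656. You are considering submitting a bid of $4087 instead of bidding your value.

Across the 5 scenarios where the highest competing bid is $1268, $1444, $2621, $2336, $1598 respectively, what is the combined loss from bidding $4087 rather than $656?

The deviation costs you only when the competing bid falls strictly between $656 and $4087; elsewhere both bids give the same outcome.
$1268: truthful payoff $0, deviation payoff −$612 → loss $612.
$1444: truthful payoff $0, deviation payoff −$788 → loss $788.
$2621: truthful payoff $0, deviation payoff −$1965 → loss $1965.
$2336: truthful payoff $0, deviation payoff −$1680 → loss $1680.
$1598: truthful payoff $0, deviation payoff −$942 → loss $942.
Total loss = $612 + $788 + $1965 + $1680 + $942 = $5987.

$5987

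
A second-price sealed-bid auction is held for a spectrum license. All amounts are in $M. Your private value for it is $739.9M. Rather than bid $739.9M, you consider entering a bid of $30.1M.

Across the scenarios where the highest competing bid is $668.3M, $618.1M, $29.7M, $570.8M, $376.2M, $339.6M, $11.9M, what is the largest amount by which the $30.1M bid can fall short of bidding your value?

$668.3M: truthful gives $71.6M, deviation gives $0M → loss $71.6M.
$618.1M: truthful gives $121.8M, deviation gives $0M → loss $121.8M.
$29.7M: same outcome either way → loss $0M.
$570.8M: truthful gives $169.1M, deviation gives $0M → loss $169.1M.
$376.2M: truthful gives $363.7M, deviation gives $0M → loss $363.7M.
$339.6M: truthful gives $400.3M, deviation gives $0M → loss $400.3M.
$11.9M: same outcome either way → loss $0M.
Maximum loss: $400.3M.

$400.3M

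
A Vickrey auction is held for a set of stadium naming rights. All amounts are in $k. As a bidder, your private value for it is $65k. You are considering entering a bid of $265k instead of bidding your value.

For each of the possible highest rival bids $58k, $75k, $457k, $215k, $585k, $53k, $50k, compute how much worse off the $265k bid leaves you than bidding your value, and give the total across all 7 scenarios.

$160k

The deviation costs you only when the competing bid falls strictly between $65k and $265k; elsewhere both bids give the same outcome.
$58k: outcomes coincide → loss $0k.
$75k: truthful payoff $0k, deviation payoff −$10k → loss $10k.
$457k: outcomes coincide → loss $0k.
$215k: truthful payoff $0k, deviation payoff −$150k → loss $150k.
$585k: outcomes coincide → loss $0k.
$53k: outcomes coincide → loss $0k.
$50k: outcomes coincide → loss $0k.
Total loss = $10k + $150k = $160k.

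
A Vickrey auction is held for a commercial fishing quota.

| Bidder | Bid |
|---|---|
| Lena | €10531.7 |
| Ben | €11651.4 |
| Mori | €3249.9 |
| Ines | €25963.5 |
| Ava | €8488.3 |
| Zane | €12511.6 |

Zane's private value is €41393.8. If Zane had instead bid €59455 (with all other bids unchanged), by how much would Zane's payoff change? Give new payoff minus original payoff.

€15430.3

The highest bid among the other bidders is €25963.5; Zane's bid doesn't change that.
Original bid €12511.6: Zane is not highest (top rival bid is €25963.5); payoff €0.
Alternative bid €59455: Zane is highest, pays the top rival bid €25963.5; payoff €41393.8 − €25963.5 = €15430.3.
Change in payoff = €15430.3 − (€0) = €15430.3.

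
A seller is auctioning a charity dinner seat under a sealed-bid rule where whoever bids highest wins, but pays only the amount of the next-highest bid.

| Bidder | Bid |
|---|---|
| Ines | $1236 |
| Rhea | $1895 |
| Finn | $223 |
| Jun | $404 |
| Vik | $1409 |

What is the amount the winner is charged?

Highest bid: Rhea at $1895, so Rhea wins.
Second-highest bid: Vik at $1409 — that is the price the winner pays.

$1409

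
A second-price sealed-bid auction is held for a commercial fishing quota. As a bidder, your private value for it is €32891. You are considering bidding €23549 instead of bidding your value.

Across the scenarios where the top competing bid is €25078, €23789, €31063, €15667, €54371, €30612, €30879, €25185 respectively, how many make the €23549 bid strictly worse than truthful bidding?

The deviation hurts exactly when the highest competing bid lies strictly between €23549 and €32891 — underbidding then forfeits a profitable win.
€25078: inside the interval → strictly worse (loss €7813).
€23789: inside the interval → strictly worse (loss €9102).
€31063: inside the interval → strictly worse (loss €1828).
€15667: below both → same outcome either way.
€54371: above both → same outcome either way.
€30612: inside the interval → strictly worse (loss €2279).
€30879: inside the interval → strictly worse (loss €2012).
€25185: inside the interval → strictly worse (loss €7706).
Count: 6.

6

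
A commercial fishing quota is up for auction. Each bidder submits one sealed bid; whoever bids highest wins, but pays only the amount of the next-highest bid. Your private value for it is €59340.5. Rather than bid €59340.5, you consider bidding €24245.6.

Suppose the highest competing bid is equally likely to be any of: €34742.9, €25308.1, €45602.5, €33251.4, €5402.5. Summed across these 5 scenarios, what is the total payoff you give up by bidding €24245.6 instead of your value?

The deviation costs you only when the competing bid falls strictly between €24245.6 and €59340.5; elsewhere both bids give the same outcome.
€34742.9: truthful payoff €24597.6, deviation payoff €0 → loss €24597.6.
€25308.1: truthful payoff €34032.4, deviation payoff €0 → loss €34032.4.
€45602.5: truthful payoff €13738, deviation payoff €0 → loss €13738.
€33251.4: truthful payoff €26089.1, deviation payoff €0 → loss €26089.1.
€5402.5: outcomes coincide → loss €0.
Total loss = €24597.6 + €34032.4 + €13738 + €26089.1 = €98457.1.
Because the price is fixed by the runner-up's bid, deviating from your value can only change a good outcome into a bad one — never the reverse.

€98457.1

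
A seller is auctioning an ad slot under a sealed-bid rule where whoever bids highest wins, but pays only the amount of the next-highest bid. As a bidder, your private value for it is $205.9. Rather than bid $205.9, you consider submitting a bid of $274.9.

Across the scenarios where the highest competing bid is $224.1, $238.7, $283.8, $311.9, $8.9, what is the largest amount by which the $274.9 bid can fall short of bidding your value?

$32.8

$224.1: truthful gives $0, deviation gives −$18.2 → loss $18.2.
$238.7: truthful gives $0, deviation gives −$32.8 → loss $32.8.
$283.8: same outcome either way → loss $0.
$311.9: same outcome either way → loss $0.
$8.9: same outcome either way → loss $0.
Maximum loss: $32.8.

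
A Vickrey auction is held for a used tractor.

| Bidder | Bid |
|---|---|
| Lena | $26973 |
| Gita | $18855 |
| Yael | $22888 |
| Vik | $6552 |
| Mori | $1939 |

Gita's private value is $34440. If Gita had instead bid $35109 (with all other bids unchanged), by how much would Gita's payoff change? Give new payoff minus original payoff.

$7467

The highest bid among the other bidders is $26973; Gita's bid doesn't change that.
Original bid $18855: Gita is not highest (top rival bid is $26973); payoff $0.
Alternative bid $35109: Gita is highest, pays the top rival bid $26973; payoff $34440 − $26973 = $7467.
Change in payoff = $7467 − ($0) = $7467.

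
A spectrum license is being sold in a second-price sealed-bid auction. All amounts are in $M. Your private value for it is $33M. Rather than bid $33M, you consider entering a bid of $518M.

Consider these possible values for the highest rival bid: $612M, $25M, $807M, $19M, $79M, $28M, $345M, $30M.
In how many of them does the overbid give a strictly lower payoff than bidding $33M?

2

The deviation hurts exactly when the highest competing bid lies strictly between $33M and $518M — overbidding then wins at a price above your value.
$612M: above both → same outcome either way.
$25M: below both → same outcome either way.
$807M: above both → same outcome either way.
$19M: below both → same outcome either way.
$79M: inside the interval → strictly worse (loss $46M).
$28M: below both → same outcome either way.
$345M: inside the interval → strictly worse (loss $312M).
$30M: below both → same outcome either way.
Count: 2.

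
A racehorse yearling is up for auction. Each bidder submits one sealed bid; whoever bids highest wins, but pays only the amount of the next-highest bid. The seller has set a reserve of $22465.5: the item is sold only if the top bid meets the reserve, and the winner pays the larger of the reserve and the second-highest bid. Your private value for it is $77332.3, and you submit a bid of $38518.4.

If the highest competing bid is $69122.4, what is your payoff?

$0

Your bid $38518.4 is below the highest competing bid $69122.4, so you lose. Payoff $0.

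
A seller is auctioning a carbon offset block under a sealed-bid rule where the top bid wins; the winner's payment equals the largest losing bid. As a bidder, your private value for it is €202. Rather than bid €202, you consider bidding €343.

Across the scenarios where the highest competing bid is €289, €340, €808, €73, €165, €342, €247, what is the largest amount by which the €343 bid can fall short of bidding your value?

€289: truthful gives €0, deviation gives −€87 → loss €87.
€340: truthful gives €0, deviation gives −€138 → loss €138.
€808: same outcome either way → loss €0.
€73: same outcome either way → loss €0.
€165: same outcome either way → loss €0.
€342: truthful gives €0, deviation gives −€140 → loss €140.
€247: truthful gives €0, deviation gives −€45 → loss €45.
Maximum loss: €140.

€140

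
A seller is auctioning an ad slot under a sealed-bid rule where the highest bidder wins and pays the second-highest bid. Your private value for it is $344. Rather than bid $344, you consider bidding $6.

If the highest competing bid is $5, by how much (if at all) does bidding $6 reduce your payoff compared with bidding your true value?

$0

Bidding your value $344: you win (since $344 > $5) and pay $5. Payoff $339.
Bidding $6: you win and pay $5. Payoff $344 − $5 = $339.
Difference = $339 − $339 = $0; both bids lead to the same outcome because the competing bid is below both your value and your alternative bid.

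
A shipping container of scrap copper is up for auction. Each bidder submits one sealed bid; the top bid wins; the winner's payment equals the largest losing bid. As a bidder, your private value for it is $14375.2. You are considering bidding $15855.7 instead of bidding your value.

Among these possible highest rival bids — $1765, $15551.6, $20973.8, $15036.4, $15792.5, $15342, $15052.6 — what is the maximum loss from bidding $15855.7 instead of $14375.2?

$1765: same outcome either way → loss $0.
$15551.6: truthful gives $0, deviation gives −$1176.4 → loss $1176.4.
$20973.8: same outcome either way → loss $0.
$15036.4: truthful gives $0, deviation gives −$661.2 → loss $661.2.
$15792.5: truthful gives $0, deviation gives −$1417.3 → loss $1417.3.
$15342: truthful gives $0, deviation gives −$966.8 → loss $966.8.
$15052.6: truthful gives $0, deviation gives −$677.4 → loss $677.4.
Maximum loss: $1417.3.

$1417.3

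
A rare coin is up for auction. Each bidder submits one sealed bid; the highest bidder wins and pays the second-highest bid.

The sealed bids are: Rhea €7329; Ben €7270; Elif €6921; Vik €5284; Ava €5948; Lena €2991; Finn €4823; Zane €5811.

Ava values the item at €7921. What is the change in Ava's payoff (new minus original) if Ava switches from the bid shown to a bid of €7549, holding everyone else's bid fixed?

€592

The highest bid among the other bidders is €7329; Ava's bid doesn't change that.
Original bid €5948: Ava is not highest (top rival bid is €7329); payoff €0.
Alternative bid €7549: Ava is highest, pays the top rival bid €7329; payoff €7921 − €7329 = €592.
Change in payoff = €592 − (€0) = €592.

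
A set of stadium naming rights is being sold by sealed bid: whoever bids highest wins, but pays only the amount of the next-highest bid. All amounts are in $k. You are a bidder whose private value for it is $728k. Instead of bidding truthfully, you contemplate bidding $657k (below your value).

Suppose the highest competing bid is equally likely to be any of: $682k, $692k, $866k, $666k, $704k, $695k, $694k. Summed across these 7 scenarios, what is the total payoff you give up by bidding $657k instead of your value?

The deviation costs you only when the competing bid falls strictly between $657k and $728k; elsewhere both bids give the same outcome.
$682k: truthful payoff $46k, deviation payoff $0k → loss $46k.
$692k: truthful payoff $36k, deviation payoff $0k → loss $36k.
$866k: outcomes coincide → loss $0k.
$666k: truthful payoff $62k, deviation payoff $0k → loss $62k.
$704k: truthful payoff $24k, deviation payoff $0k → loss $24k.
$695k: truthful payoff $33k, deviation payoff $0k → loss $33k.
$694k: truthful payoff $34k, deviation payoff $0k → loss $34k.
Total loss = $46k + $36k + $62k + $24k + $33k + $34k = $235k.

$235k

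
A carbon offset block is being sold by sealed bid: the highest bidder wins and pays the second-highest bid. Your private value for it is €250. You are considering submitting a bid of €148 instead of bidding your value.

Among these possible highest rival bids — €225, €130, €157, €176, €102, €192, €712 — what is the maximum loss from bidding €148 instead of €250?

€93

€225: truthful gives €25, deviation gives €0 → loss €25.
€130: same outcome either way → loss €0.
€157: truthful gives €93, deviation gives €0 → loss €93.
€176: truthful gives €74, deviation gives €0 → loss €74.
€102: same outcome either way → loss €0.
€192: truthful gives €58, deviation gives €0 → loss €58.
€712: same outcome either way → loss €0.
Maximum loss: €93.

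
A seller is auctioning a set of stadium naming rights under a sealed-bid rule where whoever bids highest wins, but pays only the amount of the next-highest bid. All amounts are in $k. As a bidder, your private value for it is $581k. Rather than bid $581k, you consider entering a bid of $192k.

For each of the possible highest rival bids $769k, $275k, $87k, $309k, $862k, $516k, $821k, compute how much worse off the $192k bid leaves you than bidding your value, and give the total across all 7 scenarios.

$643k

The deviation costs you only when the competing bid falls strictly between $192k and $581k; elsewhere both bids give the same outcome.
$769k: outcomes coincide → loss $0k.
$275k: truthful payoff $306k, deviation payoff $0k → loss $306k.
$87k: outcomes coincide → loss $0k.
$309k: truthful payoff $272k, deviation payoff $0k → loss $272k.
$862k: outcomes coincide → loss $0k.
$516k: truthful payoff $65k, deviation payoff $0k → loss $65k.
$821k: outcomes coincide → loss $0k.
Total loss = $306k + $272k + $65k = $643k.
Because the price is fixed by the runner-up's bid, deviating from your value can only change a good outcome into a bad one — never the reverse.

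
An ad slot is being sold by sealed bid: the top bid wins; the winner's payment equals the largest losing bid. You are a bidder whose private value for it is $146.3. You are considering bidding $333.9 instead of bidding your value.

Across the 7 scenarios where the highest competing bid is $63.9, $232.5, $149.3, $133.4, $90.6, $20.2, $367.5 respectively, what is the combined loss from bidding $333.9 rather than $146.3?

The deviation costs you only when the competing bid falls strictly between $146.3 and $333.9; elsewhere both bids give the same outcome.
$63.9: outcomes coincide → loss $0.
$232.5: truthful payoff $0, deviation payoff −$86.2 → loss $86.2.
$149.3: truthful payoff $0, deviation payoff −$3 → loss $3.
$133.4: outcomes coincide → loss $0.
$90.6: outcomes coincide → loss $0.
$20.2: outcomes coincide → loss $0.
$367.5: outcomes coincide → loss $0.
Total loss = $86.2 + $3 = $89.2.
In a second-price auction your bid sets only whether you win, not what you pay, so bidding your true value is weakly dominant.

$89.2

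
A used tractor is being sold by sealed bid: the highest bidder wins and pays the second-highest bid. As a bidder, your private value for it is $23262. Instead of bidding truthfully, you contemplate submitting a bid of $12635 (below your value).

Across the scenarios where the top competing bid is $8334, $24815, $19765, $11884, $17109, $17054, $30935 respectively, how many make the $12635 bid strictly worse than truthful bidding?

3

The deviation hurts exactly when the highest competing bid lies strictly between $12635 and $23262 — underbidding then forfeits a profitable win.
$8334: below both → same outcome either way.
$24815: above both → same outcome either way.
$19765: inside the interval → strictly worse (loss $3497).
$11884: below both → same outcome either way.
$17109: inside the interval → strictly worse (loss $6153).
$17054: inside the interval → strictly worse (loss $6208).
$30935: above both → same outcome either way.
Count: 3.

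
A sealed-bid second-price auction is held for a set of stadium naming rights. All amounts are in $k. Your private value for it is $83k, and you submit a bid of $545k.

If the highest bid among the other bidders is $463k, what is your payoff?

−$380k

Your bid $545k exceeds the highest competing bid $463k, so you win.
In a second-price auction the winner pays the second-highest bid, $463k.
Payoff = value − price = $83k − $463k = −$380k.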